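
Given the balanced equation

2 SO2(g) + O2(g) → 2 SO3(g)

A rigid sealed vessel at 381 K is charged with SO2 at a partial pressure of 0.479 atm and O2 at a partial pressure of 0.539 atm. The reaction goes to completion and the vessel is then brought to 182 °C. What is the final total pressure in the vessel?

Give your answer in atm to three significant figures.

0.930 atm

Because the vessel is rigid and T is held at 381 K, work the stoichiometry in partial pressures (P_i = n_iRT/V).
P(O2) required for 0.479 atm of SO2 = (1/2) × 0.479 = 0.2395 atm; available 0.539 atm, so SO2 is limiting.
P(O2) remaining = 0.539 − (1/2) × 0.479 = 0.2995 atm
P(gaseous products) = (2)/2 × 0.479 = 0.4790 atm
P_total at 381 K = 0.2995 + 0.4790 = 0.7785 atm
Scaling to 182 °C: P = 0.7785 × 455.15/381 = 0.9300 atm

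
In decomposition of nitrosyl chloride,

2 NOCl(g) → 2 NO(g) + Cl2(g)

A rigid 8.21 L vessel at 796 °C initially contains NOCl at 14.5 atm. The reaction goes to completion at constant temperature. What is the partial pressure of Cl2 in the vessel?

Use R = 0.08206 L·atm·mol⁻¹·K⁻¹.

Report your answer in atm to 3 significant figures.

7.25 atm

n(NOCl)₀ = PV/RT = (14.5 × 8.21) / (0.08206 × 1069.15) = 1.357 mol
n(Cl2) = (1/2) × 1.357 = 0.6785 mol
P(Cl2) = nRT/V = 0.6785 × 0.08206 × 1069.15 / 8.21 = 7.251 atm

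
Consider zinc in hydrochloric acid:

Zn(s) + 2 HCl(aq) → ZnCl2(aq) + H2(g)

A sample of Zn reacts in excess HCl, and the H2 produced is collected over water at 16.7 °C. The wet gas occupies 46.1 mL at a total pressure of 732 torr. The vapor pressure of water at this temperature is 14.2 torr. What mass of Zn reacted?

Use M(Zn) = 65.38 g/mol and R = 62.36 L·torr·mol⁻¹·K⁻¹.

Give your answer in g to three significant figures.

0.120 g

P(H2) = 732 − 14.2 = 717.8 torr
n(H2) = PV/RT = (717.8 × 0.04610) / (62.36 × 289.85) = 0.001831 mol
n(Zn) = (1/1) × 0.001831 = 0.001831 mol
m(Zn) = 0.001831 × 65.38 = 0.1197 g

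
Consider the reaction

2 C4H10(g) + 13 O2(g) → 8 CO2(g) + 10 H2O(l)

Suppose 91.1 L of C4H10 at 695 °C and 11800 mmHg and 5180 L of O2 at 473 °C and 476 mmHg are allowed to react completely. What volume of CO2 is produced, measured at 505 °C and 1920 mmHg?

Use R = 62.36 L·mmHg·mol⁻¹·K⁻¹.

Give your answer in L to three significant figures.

n(C4H10) = PV/RT = (11800 × 91.1) / (62.36 × 968.15) = 17.81 mol
n(O2) = PV/RT = (476 × 5180) / (62.36 × 746.15) = 52.99 mol
For 17.81 mol C4H10, stoichiometry requires (13/2) × 17.81 = 115.8 mol O2; 52.99 mol is available, so O2 is limiting.
n(CO2) = (8/13) × 52.99 = 32.61 mol
V(CO2) = nRT/P = 32.61 × 62.36 × 778.15 / 1920 = 824.2 L

824 L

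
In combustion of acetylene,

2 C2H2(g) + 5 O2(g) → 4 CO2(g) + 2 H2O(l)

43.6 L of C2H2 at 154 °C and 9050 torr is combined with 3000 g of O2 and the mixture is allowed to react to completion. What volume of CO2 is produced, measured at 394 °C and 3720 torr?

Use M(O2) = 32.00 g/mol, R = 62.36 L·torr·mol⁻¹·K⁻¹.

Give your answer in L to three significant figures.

331 L

n(C2H2) = PV/RT = (9050 × 43.6) / (62.36 × 427.15) = 14.81 mol
n(O2) = 3000 / 32.00 = 93.75 mol
For 14.81 mol C2H2, stoichiometry requires (5/2) × 14.81 = 37.02 mol O2; 93.75 mol is available, so C2H2 is limiting.
n(CO2) = (4/2) × 14.81 = 29.62 mol
V(CO2) = nRT/P = 29.62 × 62.36 × 667.15 / 3720 = 331.3 L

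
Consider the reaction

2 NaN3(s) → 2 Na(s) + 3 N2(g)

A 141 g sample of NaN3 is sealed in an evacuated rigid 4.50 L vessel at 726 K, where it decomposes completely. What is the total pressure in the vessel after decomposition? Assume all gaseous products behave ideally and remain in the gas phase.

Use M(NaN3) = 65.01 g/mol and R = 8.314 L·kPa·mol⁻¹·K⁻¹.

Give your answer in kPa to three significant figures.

4360 kPa

n(NaN3) = 141 / 65.01 = 2.169 mol
n(gas produced) = (3/2) × 2.169 = 3.253 mol
P = nRT/V = 3.253 × 8.314 × 726 / 4.50 = 4363 kPa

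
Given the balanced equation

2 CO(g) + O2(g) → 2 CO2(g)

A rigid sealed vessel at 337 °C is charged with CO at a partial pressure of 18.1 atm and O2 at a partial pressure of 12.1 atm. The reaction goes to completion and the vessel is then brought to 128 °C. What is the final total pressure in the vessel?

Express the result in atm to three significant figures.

With V and T fixed, P_i ∝ n_i, so the mole ratios apply directly to partial pressures at 337 °C.
P(O2) required for 18.1 atm of CO = (1/2) × 18.1 = 9.050 atm; available 12.1 atm, so CO is limiting.
P(O2) remaining = 12.1 − (1/2) × 18.1 = 3.050 atm
P(gaseous products) = (2)/2 × 18.1 = 18.10 atm
P_total at 337 °C = 3.050 + 18.10 = 21.15 atm
Scaling to 128 °C: P = 21.15 × 401.15/610.15 = 13.91 atm

13.9 atm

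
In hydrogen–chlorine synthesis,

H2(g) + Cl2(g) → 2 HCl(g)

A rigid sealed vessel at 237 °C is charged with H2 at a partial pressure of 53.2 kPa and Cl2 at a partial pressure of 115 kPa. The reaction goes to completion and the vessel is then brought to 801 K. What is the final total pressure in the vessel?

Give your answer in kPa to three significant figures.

264 kPa

At constant V, partial pressures at 237 °C are proportional to moles, so apply stoichiometry directly to pressures.
P(Cl2) required for 53.2 kPa of H2 = (1/1) × 53.2 = 53.20 kPa; available 115 kPa, so H2 is limiting.
P(Cl2) remaining = 115 − (1/1) × 53.2 = 61.80 kPa
P(gaseous products) = (2)/1 × 53.2 = 106.4 kPa
P_total at 237 °C = 61.80 + 106.4 = 168.2 kPa
Scaling to 801 K: P = 168.2 × 801/510.15 = 264.1 kPa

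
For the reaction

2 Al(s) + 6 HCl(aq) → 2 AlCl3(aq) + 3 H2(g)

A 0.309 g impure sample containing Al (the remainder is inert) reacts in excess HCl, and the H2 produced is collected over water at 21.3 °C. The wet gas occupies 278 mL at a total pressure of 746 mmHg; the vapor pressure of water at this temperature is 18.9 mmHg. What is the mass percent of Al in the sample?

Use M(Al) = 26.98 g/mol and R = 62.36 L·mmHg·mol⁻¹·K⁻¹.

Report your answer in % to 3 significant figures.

64.1 %

P(H2) = 746 − 18.9 = 727.1 mmHg
n(H2) = PV/RT = (727.1 × 0.2780) / (62.36 × 294.45) = 0.01101 mol
n(Al) = (2/3) × 0.01101 = 0.007340 mol
m(Al) = 0.007340 × 26.98 = 0.1980 g
%Al = 0.1980 / 0.309 × 100 = 64.08%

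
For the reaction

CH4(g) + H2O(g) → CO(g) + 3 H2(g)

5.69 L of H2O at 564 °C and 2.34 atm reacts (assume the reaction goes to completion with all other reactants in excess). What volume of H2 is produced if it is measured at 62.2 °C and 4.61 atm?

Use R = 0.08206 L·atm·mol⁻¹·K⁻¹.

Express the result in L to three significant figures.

3.47 L

n(H2O) = PV/RT = (2.34 × 5.69) / (0.08206 × 837.15) = 0.1938 mol
n(H2) = (3/1) × 0.1938 = 0.5814 mol
V = nRT/P = 0.5814 × 0.08206 × 335.35 / 4.61 = 3.471 L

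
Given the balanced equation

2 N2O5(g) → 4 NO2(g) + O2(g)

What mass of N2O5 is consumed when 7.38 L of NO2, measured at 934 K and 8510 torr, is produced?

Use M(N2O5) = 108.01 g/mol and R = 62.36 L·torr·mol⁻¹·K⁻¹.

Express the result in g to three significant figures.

n(NO2) = PV/RT = (8510 × 7.38) / (62.36 × 934) = 1.078 mol
n(N2O5) = (2/4) × 1.078 = 0.5390 mol
m(N2O5) = 0.5390 × 108.01 = 58.22 g

58.2 g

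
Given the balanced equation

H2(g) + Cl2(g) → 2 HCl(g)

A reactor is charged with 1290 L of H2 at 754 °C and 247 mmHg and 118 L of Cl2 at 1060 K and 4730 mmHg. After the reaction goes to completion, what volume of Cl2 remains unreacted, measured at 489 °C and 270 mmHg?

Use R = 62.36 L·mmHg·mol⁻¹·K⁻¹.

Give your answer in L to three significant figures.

611 L

n(H2) = PV/RT = (247 × 1290) / (62.36 × 1027.15) = 4.974 mol
n(Cl2) = PV/RT = (4730 × 118) / (62.36 × 1060) = 8.444 mol
For 4.974 mol H2, stoichiometry requires (1/1) × 4.974 = 4.974 mol Cl2; 8.444 mol is available, so H2 is limiting.
n(Cl2) consumed = (1/1) × 4.974 = 4.974 mol; remaining = 8.444 − 4.974 = 3.470 mol
V(Cl2) = nRT/P = 3.470 × 62.36 × 762.15 / 270 = 610.8 L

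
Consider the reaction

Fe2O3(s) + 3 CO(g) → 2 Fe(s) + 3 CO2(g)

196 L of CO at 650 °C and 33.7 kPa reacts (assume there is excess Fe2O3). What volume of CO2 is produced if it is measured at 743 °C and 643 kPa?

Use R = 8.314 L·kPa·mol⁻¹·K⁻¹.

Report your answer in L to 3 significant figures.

n(CO) = PV/RT = (33.7 × 196) / (8.314 × 923.15) = 0.8606 mol
n(CO2) = (3/3) × 0.8606 = 0.8606 mol
V = nRT/P = 0.8606 × 8.314 × 1016.15 / 643 = 11.31 L

11.3 L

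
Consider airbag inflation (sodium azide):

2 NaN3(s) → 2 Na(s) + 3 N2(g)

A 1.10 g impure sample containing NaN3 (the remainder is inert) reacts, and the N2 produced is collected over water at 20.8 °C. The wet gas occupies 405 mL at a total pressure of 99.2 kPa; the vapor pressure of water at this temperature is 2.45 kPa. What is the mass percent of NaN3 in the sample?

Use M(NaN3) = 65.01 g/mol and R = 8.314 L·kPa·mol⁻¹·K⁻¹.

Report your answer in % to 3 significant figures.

P(N2) = 99.2 − 2.45 = 96.75 kPa
n(N2) = PV/RT = (96.75 × 0.4050) / (8.314 × 293.95) = 0.01603 mol
n(NaN3) = (2/3) × 0.01603 = 0.01069 mol
m(NaN3) = 0.01069 × 65.01 = 0.6950 g
%NaN3 = 0.6950 / 1.10 × 100 = 63.18%

63.2 %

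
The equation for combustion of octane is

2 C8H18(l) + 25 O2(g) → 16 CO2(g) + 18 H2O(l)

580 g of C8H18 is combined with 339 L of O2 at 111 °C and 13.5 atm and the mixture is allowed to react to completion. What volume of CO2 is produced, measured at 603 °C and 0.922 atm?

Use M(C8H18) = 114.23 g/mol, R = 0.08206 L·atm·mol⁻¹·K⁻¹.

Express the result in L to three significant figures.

3170 L

n(C8H18) = 580 / 114.23 = 5.077 mol
n(O2) = PV/RT = (13.5 × 339) / (0.08206 × 384.15) = 145.2 mol
For 5.077 mol C8H18, stoichiometry requires (25/2) × 5.077 = 63.46 mol O2; 145.2 mol is available, so C8H18 is limiting.
n(CO2) = (16/2) × 5.077 = 40.62 mol
V(CO2) = nRT/P = 40.62 × 0.08206 × 876.15 / 0.922 = 3168 L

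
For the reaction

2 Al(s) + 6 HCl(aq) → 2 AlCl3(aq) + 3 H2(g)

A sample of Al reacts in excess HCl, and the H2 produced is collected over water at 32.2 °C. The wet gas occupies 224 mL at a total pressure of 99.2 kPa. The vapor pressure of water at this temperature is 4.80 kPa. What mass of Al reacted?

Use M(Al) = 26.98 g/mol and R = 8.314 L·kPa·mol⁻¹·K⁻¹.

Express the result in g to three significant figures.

0.150 g

P(H2) = 99.2 − 4.80 = 94.40 kPa
n(H2) = PV/RT = (94.40 × 0.2240) / (8.314 × 305.35) = 0.008329 mol
n(Al) = (2/3) × 0.008329 = 0.005553 mol
m(Al) = 0.005553 × 26.98 = 0.1498 g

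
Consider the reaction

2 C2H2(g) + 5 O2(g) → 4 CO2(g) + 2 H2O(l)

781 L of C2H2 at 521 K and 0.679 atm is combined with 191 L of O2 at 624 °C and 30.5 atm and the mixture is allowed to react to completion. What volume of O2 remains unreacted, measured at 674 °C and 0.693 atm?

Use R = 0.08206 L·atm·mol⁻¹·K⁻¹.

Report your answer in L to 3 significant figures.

n(C2H2) = PV/RT = (0.679 × 781) / (0.08206 × 521) = 12.40 mol
n(O2) = PV/RT = (30.5 × 191) / (0.08206 × 897.15) = 79.13 mol
For 12.40 mol C2H2, stoichiometry requires (5/2) × 12.40 = 31.00 mol O2; 79.13 mol is available, so C2H2 is limiting.
n(O2) consumed = (5/2) × 12.40 = 31.00 mol; remaining = 79.13 − 31.00 = 48.13 mol
V(O2) = nRT/P = 48.13 × 0.08206 × 947.15 / 0.693 = 5398 L

5400 L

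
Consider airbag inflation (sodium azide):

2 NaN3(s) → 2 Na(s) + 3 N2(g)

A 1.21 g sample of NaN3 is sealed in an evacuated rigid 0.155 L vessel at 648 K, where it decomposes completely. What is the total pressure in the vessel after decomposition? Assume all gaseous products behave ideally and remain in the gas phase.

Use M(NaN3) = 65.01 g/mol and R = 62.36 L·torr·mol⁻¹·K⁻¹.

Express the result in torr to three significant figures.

n(NaN3) = 1.21 / 65.01 = 0.01861 mol
n(gas produced) = (3/2) × 0.01861 = 0.02792 mol
P = nRT/V = 0.02792 × 62.36 × 648 / 0.155 = 7279 torr

7280 torr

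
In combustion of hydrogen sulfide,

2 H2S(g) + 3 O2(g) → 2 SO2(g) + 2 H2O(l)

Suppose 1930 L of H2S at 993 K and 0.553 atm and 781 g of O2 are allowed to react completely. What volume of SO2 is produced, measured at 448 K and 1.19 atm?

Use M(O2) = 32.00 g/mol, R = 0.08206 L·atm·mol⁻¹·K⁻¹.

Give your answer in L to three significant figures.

n(H2S) = PV/RT = (0.553 × 1930) / (0.08206 × 993) = 13.10 mol
n(O2) = 781 / 32.00 = 24.41 mol
For 13.10 mol H2S, stoichiometry requires (3/2) × 13.10 = 19.65 mol O2; 24.41 mol is available, so H2S is limiting.
n(SO2) = (2/2) × 13.10 = 13.10 mol
V(SO2) = nRT/P = 13.10 × 0.08206 × 448 / 1.19 = 404.7 L

405 L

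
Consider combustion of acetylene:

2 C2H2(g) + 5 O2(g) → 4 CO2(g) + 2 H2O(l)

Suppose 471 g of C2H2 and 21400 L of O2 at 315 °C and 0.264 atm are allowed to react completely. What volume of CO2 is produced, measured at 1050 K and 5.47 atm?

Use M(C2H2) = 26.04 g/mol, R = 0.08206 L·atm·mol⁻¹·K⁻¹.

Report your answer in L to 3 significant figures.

n(C2H2) = 471 / 26.04 = 18.09 mol
n(O2) = PV/RT = (0.264 × 21400) / (0.08206 × 588.15) = 117.1 mol
For 18.09 mol C2H2, stoichiometry requires (5/2) × 18.09 = 45.23 mol O2; 117.1 mol is available, so C2H2 is limiting.
n(CO2) = (4/2) × 18.09 = 36.18 mol
V(CO2) = nRT/P = 36.18 × 0.08206 × 1050 / 5.47 = 569.9 L

570 L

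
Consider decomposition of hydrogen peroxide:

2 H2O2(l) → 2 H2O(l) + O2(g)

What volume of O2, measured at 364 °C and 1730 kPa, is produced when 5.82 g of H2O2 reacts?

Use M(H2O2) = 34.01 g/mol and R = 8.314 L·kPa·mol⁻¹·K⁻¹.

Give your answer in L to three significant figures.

n(H2O2) = 5.820 / 34.01 = 0.1711 mol
n(O2) = (1/2) × 0.1711 = 0.08555 mol
V = nRT/P = 0.08555 × 8.314 × 637.15 / 1730 = 0.2620 L

0.262 L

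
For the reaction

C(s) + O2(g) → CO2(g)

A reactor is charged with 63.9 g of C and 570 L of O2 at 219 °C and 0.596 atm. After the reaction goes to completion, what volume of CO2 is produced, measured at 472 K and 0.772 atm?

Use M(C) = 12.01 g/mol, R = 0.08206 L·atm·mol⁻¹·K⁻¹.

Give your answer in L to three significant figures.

n(C) = 63.9 / 12.01 = 5.321 mol
n(O2) = PV/RT = (0.596 × 570) / (0.08206 × 492.15) = 8.412 mol
For 5.321 mol C, stoichiometry requires (1/1) × 5.321 = 5.321 mol O2; 8.412 mol is available, so C is limiting.
n(CO2) = (1/1) × 5.321 = 5.321 mol
V(CO2) = nRT/P = 5.321 × 0.08206 × 472 / 0.772 = 267.0 L

267 L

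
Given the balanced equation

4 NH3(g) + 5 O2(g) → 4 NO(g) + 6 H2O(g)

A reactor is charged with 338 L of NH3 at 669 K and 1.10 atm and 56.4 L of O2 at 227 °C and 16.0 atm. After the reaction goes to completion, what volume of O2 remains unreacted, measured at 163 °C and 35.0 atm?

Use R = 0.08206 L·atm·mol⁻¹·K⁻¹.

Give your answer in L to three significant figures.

13.8 L

n(NH3) = PV/RT = (1.10 × 338) / (0.08206 × 669) = 6.773 mol
n(O2) = PV/RT = (16.0 × 56.4) / (0.08206 × 500.15) = 21.99 mol
For 6.773 mol NH3, stoichiometry requires (5/4) × 6.773 = 8.466 mol O2; 21.99 mol is available, so NH3 is limiting.
n(O2) consumed = (5/4) × 6.773 = 8.466 mol; remaining = 21.99 − 8.466 = 13.52 mol
V(O2) = nRT/P = 13.52 × 0.08206 × 436.15 / 35.0 = 13.83 L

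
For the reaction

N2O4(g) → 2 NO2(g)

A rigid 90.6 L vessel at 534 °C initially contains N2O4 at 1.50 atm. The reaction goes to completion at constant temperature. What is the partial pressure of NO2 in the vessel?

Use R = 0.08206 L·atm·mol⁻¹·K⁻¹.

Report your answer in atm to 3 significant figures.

n(N2O4)₀ = PV/RT = (1.50 × 90.6) / (0.08206 × 807.15) = 2.052 mol
n(NO2) = (2/1) × 2.052 = 4.104 mol
P(NO2) = nRT/V = 4.104 × 0.08206 × 807.15 / 90.6 = 3.000 atm

3.00 atm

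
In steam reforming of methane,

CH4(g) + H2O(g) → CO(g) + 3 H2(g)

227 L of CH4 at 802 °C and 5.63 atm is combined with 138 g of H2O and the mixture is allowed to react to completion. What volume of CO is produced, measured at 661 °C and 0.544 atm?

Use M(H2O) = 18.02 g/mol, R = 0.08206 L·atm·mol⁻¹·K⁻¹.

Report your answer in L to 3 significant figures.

n(CH4) = PV/RT = (5.63 × 227) / (0.08206 × 1075.15) = 14.49 mol
n(H2O) = 138 / 18.02 = 7.658 mol
For 14.49 mol CH4, stoichiometry requires (1/1) × 14.49 = 14.49 mol H2O; 7.658 mol is available, so H2O is limiting.
n(CO) = (1/1) × 7.658 = 7.658 mol
V(CO) = nRT/P = 7.658 × 0.08206 × 934.15 / 0.544 = 1079 L

1080 L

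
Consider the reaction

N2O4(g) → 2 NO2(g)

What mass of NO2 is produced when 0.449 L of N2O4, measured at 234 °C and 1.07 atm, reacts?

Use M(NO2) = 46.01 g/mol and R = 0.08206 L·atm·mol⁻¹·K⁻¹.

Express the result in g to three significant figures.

n(N2O4) = PV/RT = (1.07 × 0.449) / (0.08206 × 507.15) = 0.01154 mol
n(NO2) = (2/1) × 0.01154 = 0.02308 mol
m(NO2) = 0.02308 × 46.01 = 1.062 g

1.06 g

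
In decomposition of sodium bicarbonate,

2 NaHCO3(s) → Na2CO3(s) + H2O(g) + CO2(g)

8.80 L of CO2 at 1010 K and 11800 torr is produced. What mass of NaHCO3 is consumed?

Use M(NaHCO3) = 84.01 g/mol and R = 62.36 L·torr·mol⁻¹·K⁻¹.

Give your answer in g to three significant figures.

277 g

n(CO2) = PV/RT = (11800 × 8.80) / (62.36 × 1010) = 1.649 mol
n(NaHCO3) = (2/1) × 1.649 = 3.298 mol
m(NaHCO3) = 3.298 × 84.01 = 277.1 g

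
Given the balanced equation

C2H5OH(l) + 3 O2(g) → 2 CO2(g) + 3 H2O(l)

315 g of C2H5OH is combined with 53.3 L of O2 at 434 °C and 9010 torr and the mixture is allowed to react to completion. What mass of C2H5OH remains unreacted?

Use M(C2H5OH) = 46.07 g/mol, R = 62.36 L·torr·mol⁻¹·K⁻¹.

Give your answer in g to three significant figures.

n(C2H5OH) = 315 / 46.07 = 6.837 mol
n(O2) = PV/RT = (9010 × 53.3) / (62.36 × 707.15) = 10.89 mol
For 6.837 mol C2H5OH, stoichiometry requires (3/1) × 6.837 = 20.51 mol O2; 10.89 mol is available, so O2 is limiting.
n(C2H5OH) consumed = (1/3) × 10.89 = 3.630 mol; remaining = 6.837 − 3.630 = 3.207 mol
m(C2H5OH) = 3.207 × 46.07 = 147.7 g

148 g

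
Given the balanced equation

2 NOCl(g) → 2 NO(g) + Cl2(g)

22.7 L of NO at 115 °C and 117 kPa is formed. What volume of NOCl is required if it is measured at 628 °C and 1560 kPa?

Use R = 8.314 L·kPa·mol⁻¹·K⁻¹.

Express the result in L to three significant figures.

3.95 L

n(NO) = PV/RT = (117 × 22.7) / (8.314 × 388.15) = 0.8230 mol
n(NOCl) = (2/2) × 0.8230 = 0.8230 mol
V = nRT/P = 0.8230 × 8.314 × 901.15 / 1560 = 3.953 L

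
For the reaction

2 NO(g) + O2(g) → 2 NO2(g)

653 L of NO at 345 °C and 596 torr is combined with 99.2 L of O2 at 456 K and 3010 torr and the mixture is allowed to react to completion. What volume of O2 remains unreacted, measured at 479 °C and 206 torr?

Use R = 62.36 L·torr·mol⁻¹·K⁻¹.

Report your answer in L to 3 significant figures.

n(NO) = PV/RT = (596 × 653) / (62.36 × 618.15) = 10.10 mol
n(O2) = PV/RT = (3010 × 99.2) / (62.36 × 456) = 10.50 mol
For 10.10 mol NO, stoichiometry requires (1/2) × 10.10 = 5.050 mol O2; 10.50 mol is available, so NO is limiting.
n(O2) consumed = (1/2) × 10.10 = 5.050 mol; remaining = 10.50 − 5.050 = 5.450 mol
V(O2) = nRT/P = 5.450 × 62.36 × 752.15 / 206 = 1241 L

1240 L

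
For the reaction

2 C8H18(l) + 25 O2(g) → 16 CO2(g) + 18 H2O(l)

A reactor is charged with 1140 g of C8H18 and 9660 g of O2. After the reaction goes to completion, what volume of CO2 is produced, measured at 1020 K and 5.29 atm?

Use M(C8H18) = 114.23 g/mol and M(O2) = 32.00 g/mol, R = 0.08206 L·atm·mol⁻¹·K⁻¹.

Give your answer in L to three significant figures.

1260 L

n(C8H18) = 1140 / 114.23 = 9.980 mol
n(O2) = 9660 / 32.00 = 301.9 mol
For 9.980 mol C8H18, stoichiometry requires (25/2) × 9.980 = 124.8 mol O2; 301.9 mol is available, so C8H18 is limiting.
n(CO2) = (16/2) × 9.980 = 79.84 mol
V(CO2) = nRT/P = 79.84 × 0.08206 × 1020 / 5.29 = 1263 L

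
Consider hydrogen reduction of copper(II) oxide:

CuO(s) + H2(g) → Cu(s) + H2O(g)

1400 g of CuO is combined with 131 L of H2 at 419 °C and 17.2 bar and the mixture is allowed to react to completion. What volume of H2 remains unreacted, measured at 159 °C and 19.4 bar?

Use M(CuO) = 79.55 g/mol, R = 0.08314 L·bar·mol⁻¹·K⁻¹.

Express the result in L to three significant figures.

n(CuO) = 1400 / 79.55 = 17.60 mol
n(H2) = PV/RT = (17.2 × 131) / (0.08314 × 692.15) = 39.16 mol
For 17.60 mol CuO, stoichiometry requires (1/1) × 17.60 = 17.60 mol H2; 39.16 mol is available, so CuO is limiting.
n(H2) consumed = (1/1) × 17.60 = 17.60 mol; remaining = 39.16 − 17.60 = 21.56 mol
V(H2) = nRT/P = 21.56 × 0.08314 × 432.15 / 19.4 = 39.93 L

39.9 L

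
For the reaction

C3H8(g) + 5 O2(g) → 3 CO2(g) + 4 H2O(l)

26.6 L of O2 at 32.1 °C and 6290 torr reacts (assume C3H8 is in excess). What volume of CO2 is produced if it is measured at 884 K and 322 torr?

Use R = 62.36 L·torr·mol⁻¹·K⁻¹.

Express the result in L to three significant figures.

903 L

n(O2) = PV/RT = (6290 × 26.6) / (62.36 × 305.25) = 8.790 mol
n(CO2) = (3/5) × 8.790 = 5.274 mol
V = nRT/P = 5.274 × 62.36 × 884 / 322 = 902.9 L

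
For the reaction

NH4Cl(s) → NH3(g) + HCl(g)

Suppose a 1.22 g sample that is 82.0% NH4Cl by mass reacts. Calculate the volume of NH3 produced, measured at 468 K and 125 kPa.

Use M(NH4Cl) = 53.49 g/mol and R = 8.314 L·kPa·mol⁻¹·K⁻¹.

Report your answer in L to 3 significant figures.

mass of NH4Cl = 1.22 × 82.0/100 = 1.000 g
n(NH4Cl) = 1.000 / 53.49 = 0.01870 mol
n(NH3) = (1/1) × 0.01870 = 0.01870 mol
V = nRT/P = 0.01870 × 8.314 × 468 / 125 = 0.5821 L

0.582 L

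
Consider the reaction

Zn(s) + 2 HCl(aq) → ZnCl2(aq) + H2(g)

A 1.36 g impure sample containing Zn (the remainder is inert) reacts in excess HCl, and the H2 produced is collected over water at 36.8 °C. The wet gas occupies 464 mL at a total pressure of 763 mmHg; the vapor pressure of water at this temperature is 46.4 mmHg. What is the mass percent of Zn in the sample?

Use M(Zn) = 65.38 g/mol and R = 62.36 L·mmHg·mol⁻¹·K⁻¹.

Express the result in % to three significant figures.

P(H2) = 763 − 46.4 = 716.6 mmHg
n(H2) = PV/RT = (716.6 × 0.4640) / (62.36 × 309.95) = 0.01720 mol
n(Zn) = (1/1) × 0.01720 = 0.01720 mol
m(Zn) = 0.01720 × 65.38 = 1.125 g
%Zn = 1.125 / 1.36 × 100 = 82.72%

82.7 %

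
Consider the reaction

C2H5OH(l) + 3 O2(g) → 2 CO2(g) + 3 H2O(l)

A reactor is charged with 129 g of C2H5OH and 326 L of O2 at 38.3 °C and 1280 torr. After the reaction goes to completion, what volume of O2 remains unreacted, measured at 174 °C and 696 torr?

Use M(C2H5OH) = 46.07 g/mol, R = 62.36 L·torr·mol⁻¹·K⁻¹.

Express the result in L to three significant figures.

524 L

n(C2H5OH) = 129 / 46.07 = 2.800 mol
n(O2) = PV/RT = (1280 × 326) / (62.36 × 311.45) = 21.48 mol
For 2.800 mol C2H5OH, stoichiometry requires (3/1) × 2.800 = 8.400 mol O2; 21.48 mol is available, so C2H5OH is limiting.
n(O2) consumed = (3/1) × 2.800 = 8.400 mol; remaining = 21.48 − 8.400 = 13.08 mol
V(O2) = nRT/P = 13.08 × 62.36 × 447.15 / 696 = 524.0 L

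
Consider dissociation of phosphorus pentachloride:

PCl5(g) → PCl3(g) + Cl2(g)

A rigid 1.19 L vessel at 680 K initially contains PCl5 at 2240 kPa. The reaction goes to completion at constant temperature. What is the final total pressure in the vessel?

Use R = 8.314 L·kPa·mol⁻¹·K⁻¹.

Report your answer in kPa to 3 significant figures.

At constant T and V, P ∝ n(gas): 1 mol gas → 2 mol gas.
P_final = (2/1) × 2240 = 4480 kPa

4480 kPa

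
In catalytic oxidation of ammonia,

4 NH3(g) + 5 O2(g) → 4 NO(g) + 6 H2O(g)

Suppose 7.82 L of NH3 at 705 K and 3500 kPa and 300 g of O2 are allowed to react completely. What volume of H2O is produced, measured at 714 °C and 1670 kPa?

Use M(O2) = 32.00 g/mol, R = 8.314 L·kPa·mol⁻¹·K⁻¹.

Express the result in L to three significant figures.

n(NH3) = PV/RT = (3500 × 7.82) / (8.314 × 705) = 4.670 mol
n(O2) = 300 / 32.00 = 9.375 mol
For 4.670 mol NH3, stoichiometry requires (5/4) × 4.670 = 5.838 mol O2; 9.375 mol is available, so NH3 is limiting.
n(H2O) = (6/4) × 4.670 = 7.005 mol
V(H2O) = nRT/P = 7.005 × 8.314 × 987.15 / 1670 = 34.43 L

34.4 L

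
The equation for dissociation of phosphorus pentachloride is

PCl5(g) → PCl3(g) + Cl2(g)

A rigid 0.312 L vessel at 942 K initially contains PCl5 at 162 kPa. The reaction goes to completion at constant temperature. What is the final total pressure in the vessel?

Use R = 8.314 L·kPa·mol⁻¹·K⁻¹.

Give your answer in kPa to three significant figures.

At constant T and V, P ∝ n(gas): 1 mol gas → 2 mol gas.
P_final = (2/1) × 162 = 324.0 kPa

324 kPa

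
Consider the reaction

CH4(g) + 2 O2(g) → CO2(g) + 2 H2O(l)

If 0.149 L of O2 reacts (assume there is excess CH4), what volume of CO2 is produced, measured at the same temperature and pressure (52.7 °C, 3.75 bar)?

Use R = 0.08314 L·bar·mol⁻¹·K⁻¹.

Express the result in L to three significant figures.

0.0745 L

At constant T and P, gas volumes are in the mole ratio: V(CO2) = (1/2) × 0.149 = 0.07450 L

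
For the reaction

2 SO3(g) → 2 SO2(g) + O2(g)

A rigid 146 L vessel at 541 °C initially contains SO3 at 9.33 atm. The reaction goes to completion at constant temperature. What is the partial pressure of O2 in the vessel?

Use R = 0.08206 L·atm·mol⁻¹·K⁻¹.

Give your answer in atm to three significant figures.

n(SO3)₀ = PV/RT = (9.33 × 146) / (0.08206 × 814.15) = 20.39 mol
n(O2) = (1/2) × 20.39 = 10.20 mol
P(O2) = nRT/V = 10.20 × 0.08206 × 814.15 / 146 = 4.667 atm

4.67 atm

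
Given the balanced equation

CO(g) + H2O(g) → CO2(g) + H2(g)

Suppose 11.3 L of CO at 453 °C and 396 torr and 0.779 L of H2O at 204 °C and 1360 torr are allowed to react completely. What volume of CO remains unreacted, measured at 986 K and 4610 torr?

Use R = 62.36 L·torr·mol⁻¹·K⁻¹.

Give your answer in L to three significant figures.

0.843 L

n(CO) = PV/RT = (396 × 11.3) / (62.36 × 726.15) = 0.09882 mol
n(H2O) = PV/RT = (1360 × 0.779) / (62.36 × 477.15) = 0.03561 mol
For 0.09882 mol CO, stoichiometry requires (1/1) × 0.09882 = 0.09882 mol H2O; 0.03561 mol is available, so H2O is limiting.
n(CO) consumed = (1/1) × 0.03561 = 0.03561 mol; remaining = 0.09882 − 0.03561 = 0.06321 mol
V(CO) = nRT/P = 0.06321 × 62.36 × 986 / 4610 = 0.8431 L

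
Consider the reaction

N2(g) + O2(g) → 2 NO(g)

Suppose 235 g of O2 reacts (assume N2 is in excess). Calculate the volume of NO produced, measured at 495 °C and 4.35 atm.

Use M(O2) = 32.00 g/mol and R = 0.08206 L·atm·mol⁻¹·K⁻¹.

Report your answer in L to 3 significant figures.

213 L

n(O2) = 235.0 / 32.00 = 7.344 mol
n(NO) = (2/1) × 7.344 = 14.69 mol
V = nRT/P = 14.69 × 0.08206 × 768.15 / 4.35 = 212.9 L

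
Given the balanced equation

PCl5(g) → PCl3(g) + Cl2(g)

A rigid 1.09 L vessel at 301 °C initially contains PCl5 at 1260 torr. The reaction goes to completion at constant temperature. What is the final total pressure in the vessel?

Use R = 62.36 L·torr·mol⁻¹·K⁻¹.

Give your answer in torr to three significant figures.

Since T and V are fixed, P_final/P_initial = n_final/n_initial = 2/1.
P_final = (2/1) × 1260 = 2520 torr

2520 torr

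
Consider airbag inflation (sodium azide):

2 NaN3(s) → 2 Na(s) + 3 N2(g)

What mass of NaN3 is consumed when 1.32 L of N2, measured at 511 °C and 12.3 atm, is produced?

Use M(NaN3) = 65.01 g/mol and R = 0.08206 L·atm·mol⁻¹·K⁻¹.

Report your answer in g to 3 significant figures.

n(N2) = PV/RT = (12.3 × 1.32) / (0.08206 × 784.15) = 0.2523 mol
n(NaN3) = (2/3) × 0.2523 = 0.1682 mol
m(NaN3) = 0.1682 × 65.01 = 10.93 g

10.9 g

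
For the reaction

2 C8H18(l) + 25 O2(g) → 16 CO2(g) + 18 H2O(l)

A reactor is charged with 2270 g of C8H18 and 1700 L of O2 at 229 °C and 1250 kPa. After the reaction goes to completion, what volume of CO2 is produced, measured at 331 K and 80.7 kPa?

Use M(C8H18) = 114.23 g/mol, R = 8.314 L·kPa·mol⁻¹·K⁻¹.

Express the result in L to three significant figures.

5420 L

n(C8H18) = 2270 / 114.23 = 19.87 mol
n(O2) = PV/RT = (1250 × 1700) / (8.314 × 502.15) = 509.0 mol
For 19.87 mol C8H18, stoichiometry requires (25/2) × 19.87 = 248.4 mol O2; 509.0 mol is available, so C8H18 is limiting.
n(CO2) = (16/2) × 19.87 = 159.0 mol
V(CO2) = nRT/P = 159.0 × 8.314 × 331 / 80.7 = 5422 L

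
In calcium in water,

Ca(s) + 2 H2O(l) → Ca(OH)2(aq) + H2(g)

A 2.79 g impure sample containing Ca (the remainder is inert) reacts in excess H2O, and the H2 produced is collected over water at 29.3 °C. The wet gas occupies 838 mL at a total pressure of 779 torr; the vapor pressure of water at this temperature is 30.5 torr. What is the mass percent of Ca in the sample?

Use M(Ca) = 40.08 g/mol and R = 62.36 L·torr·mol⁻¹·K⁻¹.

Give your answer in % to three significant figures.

47.8 %

P(H2) = 779 − 30.5 = 748.5 torr
n(H2) = PV/RT = (748.5 × 0.8380) / (62.36 × 302.45) = 0.03326 mol
n(Ca) = (1/1) × 0.03326 = 0.03326 mol
m(Ca) = 0.03326 × 40.08 = 1.333 g
%Ca = 1.333 / 2.79 × 100 = 47.78%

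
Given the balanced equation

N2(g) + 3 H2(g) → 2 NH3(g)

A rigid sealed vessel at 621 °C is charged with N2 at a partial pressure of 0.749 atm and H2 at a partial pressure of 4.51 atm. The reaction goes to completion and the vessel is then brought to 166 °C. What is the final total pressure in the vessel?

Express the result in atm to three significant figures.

At constant V, partial pressures at 621 °C are proportional to moles, so apply stoichiometry directly to pressures.
P(H2) required for 0.749 atm of N2 = (3/1) × 0.749 = 2.247 atm; available 4.51 atm, so N2 is limiting.
P(H2) remaining = 4.51 − (3/1) × 0.749 = 2.263 atm
P(gaseous products) = (2)/1 × 0.749 = 1.498 atm
P_total at 621 °C = 2.263 + 1.498 = 3.761 atm
Scaling to 166 °C: P = 3.761 × 439.15/894.15 = 1.847 atm

1.85 atm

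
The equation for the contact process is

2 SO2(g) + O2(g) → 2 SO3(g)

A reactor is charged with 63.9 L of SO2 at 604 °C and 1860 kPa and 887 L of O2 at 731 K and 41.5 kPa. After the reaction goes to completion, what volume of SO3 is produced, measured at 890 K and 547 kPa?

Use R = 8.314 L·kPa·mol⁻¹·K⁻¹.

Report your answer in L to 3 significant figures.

n(SO2) = PV/RT = (1860 × 63.9) / (8.314 × 877.15) = 16.30 mol
n(O2) = PV/RT = (41.5 × 887) / (8.314 × 731) = 6.057 mol
For 16.30 mol SO2, stoichiometry requires (1/2) × 16.30 = 8.150 mol O2; 6.057 mol is available, so O2 is limiting.
n(SO3) = (2/1) × 6.057 = 12.11 mol
V(SO3) = nRT/P = 12.11 × 8.314 × 890 / 547 = 163.8 L

164 L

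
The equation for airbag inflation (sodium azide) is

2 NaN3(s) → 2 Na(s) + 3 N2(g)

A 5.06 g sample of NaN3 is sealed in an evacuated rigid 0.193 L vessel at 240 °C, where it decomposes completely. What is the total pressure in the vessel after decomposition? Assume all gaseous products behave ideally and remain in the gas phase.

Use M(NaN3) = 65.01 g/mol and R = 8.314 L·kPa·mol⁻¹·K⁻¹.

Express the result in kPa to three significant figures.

n(NaN3) = 5.06 / 65.01 = 0.07783 mol
n(gas produced) = (3/2) × 0.07783 = 0.1167 mol
P = nRT/V = 0.1167 × 8.314 × 513.15 / 0.193 = 2580 kPa

2580 kPa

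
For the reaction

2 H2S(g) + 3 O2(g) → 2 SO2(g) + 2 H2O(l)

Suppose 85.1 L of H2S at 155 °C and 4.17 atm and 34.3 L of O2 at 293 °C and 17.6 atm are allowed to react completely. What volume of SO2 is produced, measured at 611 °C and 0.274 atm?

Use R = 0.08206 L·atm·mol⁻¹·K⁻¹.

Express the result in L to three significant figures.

2290 L

n(H2S) = PV/RT = (4.17 × 85.1) / (0.08206 × 428.15) = 10.10 mol
n(O2) = PV/RT = (17.6 × 34.3) / (0.08206 × 566.15) = 12.99 mol
For 10.10 mol H2S, stoichiometry requires (3/2) × 10.10 = 15.15 mol O2; 12.99 mol is available, so O2 is limiting.
n(SO2) = (2/3) × 12.99 = 8.660 mol
V(SO2) = nRT/P = 8.660 × 0.08206 × 884.15 / 0.274 = 2293 L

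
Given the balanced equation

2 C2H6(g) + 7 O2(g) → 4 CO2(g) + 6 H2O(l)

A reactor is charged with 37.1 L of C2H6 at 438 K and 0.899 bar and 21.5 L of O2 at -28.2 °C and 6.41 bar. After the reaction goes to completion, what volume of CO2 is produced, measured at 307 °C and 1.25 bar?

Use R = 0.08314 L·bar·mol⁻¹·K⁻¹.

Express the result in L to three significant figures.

n(C2H6) = PV/RT = (0.899 × 37.1) / (0.08314 × 438) = 0.9159 mol
n(O2) = PV/RT = (6.41 × 21.5) / (0.08314 × 244.95) = 6.767 mol
For 0.9159 mol C2H6, stoichiometry requires (7/2) × 0.9159 = 3.206 mol O2; 6.767 mol is available, so C2H6 is limiting.
n(CO2) = (4/2) × 0.9159 = 1.832 mol
V(CO2) = nRT/P = 1.832 × 0.08314 × 580.15 / 1.25 = 70.69 L

70.7 L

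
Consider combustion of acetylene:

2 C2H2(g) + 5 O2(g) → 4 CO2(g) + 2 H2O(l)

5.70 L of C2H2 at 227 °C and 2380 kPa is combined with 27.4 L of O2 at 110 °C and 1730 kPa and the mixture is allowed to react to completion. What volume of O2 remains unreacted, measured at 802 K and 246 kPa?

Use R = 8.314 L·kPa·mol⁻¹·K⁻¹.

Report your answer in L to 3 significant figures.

182 L

n(C2H2) = PV/RT = (2380 × 5.70) / (8.314 × 500.15) = 3.262 mol
n(O2) = PV/RT = (1730 × 27.4) / (8.314 × 383.15) = 14.88 mol
For 3.262 mol C2H2, stoichiometry requires (5/2) × 3.262 = 8.155 mol O2; 14.88 mol is available, so C2H2 is limiting.
n(O2) consumed = (5/2) × 3.262 = 8.155 mol; remaining = 14.88 − 8.155 = 6.725 mol
V(O2) = nRT/P = 6.725 × 8.314 × 802 / 246 = 182.3 L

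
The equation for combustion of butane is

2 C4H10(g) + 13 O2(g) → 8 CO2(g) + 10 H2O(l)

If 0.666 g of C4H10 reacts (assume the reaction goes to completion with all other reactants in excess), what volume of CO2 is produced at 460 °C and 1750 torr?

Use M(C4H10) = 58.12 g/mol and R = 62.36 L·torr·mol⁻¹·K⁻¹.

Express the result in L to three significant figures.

n(C4H10) = 0.6660 / 58.12 = 0.01146 mol
n(CO2) = (8/2) × 0.01146 = 0.04584 mol
V = nRT/P = 0.04584 × 62.36 × 733.15 / 1750 = 1.198 L

1.20 L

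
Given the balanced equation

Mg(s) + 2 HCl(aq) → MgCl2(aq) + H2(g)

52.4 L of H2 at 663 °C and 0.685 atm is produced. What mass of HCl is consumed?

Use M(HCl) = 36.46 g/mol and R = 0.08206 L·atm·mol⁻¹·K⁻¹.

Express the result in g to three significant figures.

34.1 g

n(H2) = PV/RT = (0.685 × 52.4) / (0.08206 × 936.15) = 0.4672 mol
n(HCl) = (2/1) × 0.4672 = 0.9344 mol
m(HCl) = 0.9344 × 36.46 = 34.07 g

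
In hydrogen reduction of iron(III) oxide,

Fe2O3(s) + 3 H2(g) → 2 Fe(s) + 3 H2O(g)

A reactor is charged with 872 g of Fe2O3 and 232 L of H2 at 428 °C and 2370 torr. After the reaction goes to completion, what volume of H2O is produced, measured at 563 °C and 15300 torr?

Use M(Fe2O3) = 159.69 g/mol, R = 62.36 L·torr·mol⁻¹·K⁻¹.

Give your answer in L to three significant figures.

42.9 L

n(Fe2O3) = 872 / 159.69 = 5.461 mol
n(H2) = PV/RT = (2370 × 232) / (62.36 × 701.15) = 12.58 mol
For 5.461 mol Fe2O3, stoichiometry requires (3/1) × 5.461 = 16.38 mol H2; 12.58 mol is available, so H2 is limiting.
n(H2O) = (3/3) × 12.58 = 12.58 mol
V(H2O) = nRT/P = 12.58 × 62.36 × 836.15 / 15300 = 42.87 L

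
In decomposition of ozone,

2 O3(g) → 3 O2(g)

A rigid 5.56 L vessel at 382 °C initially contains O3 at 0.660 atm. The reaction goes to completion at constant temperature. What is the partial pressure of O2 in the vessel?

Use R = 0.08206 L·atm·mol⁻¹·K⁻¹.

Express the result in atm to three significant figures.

n(O3)₀ = PV/RT = (0.660 × 5.56) / (0.08206 × 655.15) = 0.06826 mol
n(O2) = (3/2) × 0.06826 = 0.1024 mol
P(O2) = nRT/V = 0.1024 × 0.08206 × 655.15 / 5.56 = 0.9901 atm

0.990 atm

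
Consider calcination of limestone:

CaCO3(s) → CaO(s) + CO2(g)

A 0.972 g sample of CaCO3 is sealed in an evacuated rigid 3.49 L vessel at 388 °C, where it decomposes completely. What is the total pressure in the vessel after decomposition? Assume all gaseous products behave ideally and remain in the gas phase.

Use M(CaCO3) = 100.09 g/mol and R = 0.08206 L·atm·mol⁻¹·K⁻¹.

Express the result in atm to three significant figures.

0.151 atm

n(CaCO3) = 0.972 / 100.09 = 0.009711 mol
n(gas produced) = (1/1) × 0.009711 = 0.009711 mol
P = nRT/V = 0.009711 × 0.08206 × 661.15 / 3.49 = 0.1510 atm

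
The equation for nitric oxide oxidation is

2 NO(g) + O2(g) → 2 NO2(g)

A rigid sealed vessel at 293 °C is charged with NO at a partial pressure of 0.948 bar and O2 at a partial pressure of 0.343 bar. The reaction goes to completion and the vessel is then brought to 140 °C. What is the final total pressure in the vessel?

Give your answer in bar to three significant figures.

0.692 bar

At constant V, partial pressures at 293 °C are proportional to moles, so apply stoichiometry directly to pressures.
P(O2) required for 0.948 bar of NO = (1/2) × 0.948 = 0.4740 bar; available 0.343 bar, so O2 is limiting.
P(NO) remaining = 0.948 − (2/1) × 0.343 = 0.2620 bar
P(gaseous products) = (2)/1 × 0.343 = 0.6860 bar
P_total at 293 °C = 0.2620 + 0.6860 = 0.9480 bar
Scaling to 140 °C: P = 0.9480 × 413.15/566.15 = 0.6918 bar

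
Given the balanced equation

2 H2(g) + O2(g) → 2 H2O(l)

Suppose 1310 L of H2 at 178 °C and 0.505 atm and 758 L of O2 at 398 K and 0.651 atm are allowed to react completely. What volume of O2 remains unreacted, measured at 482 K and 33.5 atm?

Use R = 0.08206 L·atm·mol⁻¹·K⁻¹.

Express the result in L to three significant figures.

7.29 L

n(H2) = PV/RT = (0.505 × 1310) / (0.08206 × 451.15) = 17.87 mol
n(O2) = PV/RT = (0.651 × 758) / (0.08206 × 398) = 15.11 mol
For 17.87 mol H2, stoichiometry requires (1/2) × 17.87 = 8.935 mol O2; 15.11 mol is available, so H2 is limiting.
n(O2) consumed = (1/2) × 17.87 = 8.935 mol; remaining = 15.11 − 8.935 = 6.175 mol
V(O2) = nRT/P = 6.175 × 0.08206 × 482 / 33.5 = 7.291 L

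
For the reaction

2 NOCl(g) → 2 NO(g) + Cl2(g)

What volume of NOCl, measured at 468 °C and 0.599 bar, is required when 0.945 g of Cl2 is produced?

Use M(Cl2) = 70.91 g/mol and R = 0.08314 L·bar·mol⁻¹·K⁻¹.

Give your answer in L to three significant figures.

n(Cl2) = 0.9450 / 70.91 = 0.01333 mol
n(NOCl) = (2/1) × 0.01333 = 0.02666 mol
V = nRT/P = 0.02666 × 0.08314 × 741.15 / 0.599 = 2.743 L

2.74 L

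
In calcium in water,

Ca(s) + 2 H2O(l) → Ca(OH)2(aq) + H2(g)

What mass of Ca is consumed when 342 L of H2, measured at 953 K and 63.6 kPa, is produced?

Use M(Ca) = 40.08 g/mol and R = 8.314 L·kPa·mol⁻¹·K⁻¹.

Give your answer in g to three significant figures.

n(H2) = PV/RT = (63.6 × 342) / (8.314 × 953) = 2.745 mol
n(Ca) = (1/1) × 2.745 = 2.745 mol
m(Ca) = 2.745 × 40.08 = 110.0 g

110 g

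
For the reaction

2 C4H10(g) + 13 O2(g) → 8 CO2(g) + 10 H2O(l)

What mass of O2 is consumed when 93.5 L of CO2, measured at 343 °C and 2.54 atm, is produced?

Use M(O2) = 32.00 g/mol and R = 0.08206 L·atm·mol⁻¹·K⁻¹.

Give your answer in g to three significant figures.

n(CO2) = PV/RT = (2.54 × 93.5) / (0.08206 × 616.15) = 4.697 mol
n(O2) = (13/8) × 4.697 = 7.633 mol
m(O2) = 7.633 × 32.00 = 244.3 g

244 g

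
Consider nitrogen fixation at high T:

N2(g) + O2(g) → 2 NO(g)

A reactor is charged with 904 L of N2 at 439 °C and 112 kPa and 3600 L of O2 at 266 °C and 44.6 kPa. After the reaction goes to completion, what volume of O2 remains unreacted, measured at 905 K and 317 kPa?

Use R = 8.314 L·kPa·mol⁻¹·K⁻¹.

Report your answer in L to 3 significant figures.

n(N2) = PV/RT = (112 × 904) / (8.314 × 712.15) = 17.10 mol
n(O2) = PV/RT = (44.6 × 3600) / (8.314 × 539.15) = 35.82 mol
For 17.10 mol N2, stoichiometry requires (1/1) × 17.10 = 17.10 mol O2; 35.82 mol is available, so N2 is limiting.
n(O2) consumed = (1/1) × 17.10 = 17.10 mol; remaining = 35.82 − 17.10 = 18.72 mol
V(O2) = nRT/P = 18.72 × 8.314 × 905 / 317 = 444.3 L

444 L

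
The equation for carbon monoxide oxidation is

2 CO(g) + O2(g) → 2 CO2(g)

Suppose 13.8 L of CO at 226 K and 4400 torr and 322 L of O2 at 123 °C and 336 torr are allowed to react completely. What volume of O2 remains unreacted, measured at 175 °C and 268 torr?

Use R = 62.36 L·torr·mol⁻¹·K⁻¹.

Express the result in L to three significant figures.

232 L

n(CO) = PV/RT = (4400 × 13.8) / (62.36 × 226) = 4.308 mol
n(O2) = PV/RT = (336 × 322) / (62.36 × 396.15) = 4.380 mol
For 4.308 mol CO, stoichiometry requires (1/2) × 4.308 = 2.154 mol O2; 4.380 mol is available, so CO is limiting.
n(O2) consumed = (1/2) × 4.308 = 2.154 mol; remaining = 4.380 − 2.154 = 2.226 mol
V(O2) = nRT/P = 2.226 × 62.36 × 448.15 / 268 = 232.1 L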